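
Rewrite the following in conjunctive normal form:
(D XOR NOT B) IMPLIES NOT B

(D XOR NOT B) IMPLIES NOT B
= NOT (D XOR NOT B) OR NOT B   [eliminate IMPLIES]
= NOT ((D OR NOT B) AND NOT (D AND NOT B)) OR NOT B   [expand XOR]
= NOT (D OR NOT B) OR NOT NOT (D AND NOT B) OR NOT B   [De Morgan]
= (NOT D AND NOT NOT B) OR NOT NOT (D AND NOT B) OR NOT B   [De Morgan]
= (NOT D AND B) OR NOT NOT (D AND NOT B) OR NOT B   [double negation]
= (NOT D AND B) OR (D AND NOT B) OR NOT B   [double negation]
= (NOT D OR D OR NOT B) AND (NOT D OR NOT B OR NOT B) AND (B OR D OR NOT B) AND (B OR NOT B OR NOT B)   [distribute OR over AND]
= NOT D OR NOT B   [simplify]

NOT D OR NOT B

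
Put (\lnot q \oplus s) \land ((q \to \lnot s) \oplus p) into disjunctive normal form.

(\lnot q \oplus s) \land ((q \to \lnot s) \oplus p)
≡ ((\lnot q \land \lnot s) \lor (\lnot \lnot q \land s)) \land ((q \to \lnot s) \oplus p)   (expand \oplus)
≡ ((\lnot q \land \lnot s) \lor (\lnot \lnot q \land s)) \land (((q \to \lnot s) \land \lnot p) \lor (\lnot (q \to \lnot s) \land p))   (expand \oplus)
≡ ((\lnot q \land \lnot s) \lor (\lnot \lnot q \land s)) \land (((\lnot q \lor \lnot s) \land \lnot p) \lor (\lnot (q \to \lnot s) \land p))   (eliminate \to)
≡ ((\lnot q \land \lnot s) \lor (\lnot \lnot q \land s)) \land (((\lnot q \lor \lnot s) \land \lnot p) \lor (\lnot (\lnot q \lor \lnot s) \land p))   (eliminate \to)
≡ ((\lnot q \land \lnot s) \lor (q \land s)) \land (((\lnot q \lor \lnot s) \land \lnot p) \lor (\lnot (\lnot q \lor \lnot s) \land p))   (double negation)
≡ ((\lnot q \land \lnot s) \lor (q \land s)) \land (((\lnot q \lor \lnot s) \land \lnot p) \lor (\lnot \lnot q \land \lnot \lnot s \land p))   (De Morgan)
≡ ((\lnot q \land \lnot s) \lor (q \land s)) \land (((\lnot q \lor \lnot s) \land \lnot p) \lor (q \land \lnot \lnot s \land p))   (double negation)
≡ ((\lnot q \land \lnot s) \lor (q \land s)) \land (((\lnot q \lor \lnot s) \land \lnot p) \lor (q \land s \land p))   (double negation)
≡ (\lnot q \land \lnot s \land \lnot q \land \lnot p) \lor (\lnot q \land \lnot s \land \lnot s \land \lnot p) \lor (\lnot q \land \lnot s \land q \land s \land p) \lor (q \land s \land \lnot q \land \lnot p) \lor (q \land s \land \lnot s \land \lnot p) \lor (q \land s \land q \land s \land p)   (distribute \land over \lor)
≡ (\lnot q \land \lnot s \land \lnot p) \lor (q \land s \land p)   (simplify)

(\lnot q \land \lnot s \land \lnot p) \lor (q \land s \land p)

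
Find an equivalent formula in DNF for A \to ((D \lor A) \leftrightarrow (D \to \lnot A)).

A \to ((D \lor A) \leftrightarrow (D \to \lnot A))
≡ \lnot A \lor ((D \lor A) \leftrightarrow (D \to \lnot A))   (eliminate \to)
≡ \lnot A \lor (((D \lor A) \to (D \to \lnot A)) \land ((D \to \lnot A) \to (D \lor A)))   (eliminate \leftrightarrow)
≡ \lnot A \lor ((\lnot (D \lor A) \lor (D \to \lnot A)) \land ((D \to \lnot A) \to (D \lor A)))   (eliminate \to)
≡ \lnot A \lor ((\lnot (D \lor A) \lor \lnot D \lor \lnot A) \land ((D \to \lnot A) \to (D \lor A)))   (eliminate \to)
≡ \lnot A \lor ((\lnot (D \lor A) \lor \lnot D \lor \lnot A) \land (\lnot (D \to \lnot A) \lor D \lor A))   (eliminate \to)
≡ \lnot A \lor ((\lnot (D \lor A) \lor \lnot D \lor \lnot A) \land (\lnot (\lnot D \lor \lnot A) \lor D \lor A))   (eliminate \to)
≡ \lnot A \lor (((\lnot D \land \lnot A) \lor \lnot D \lor \lnot A) \land (\lnot (\lnot D \lor \lnot A) \lor D \lor A))   (De Morgan)
≡ \lnot A \lor (((\lnot D \land \lnot A) \lor \lnot D \lor \lnot A) \land ((\lnot \lnot D \land \lnot \lnot A) \lor D \lor A))   (De Morgan)
≡ \lnot A \lor (((\lnot D \land \lnot A) \lor \lnot D \lor \lnot A) \land ((D \land \lnot \lnot A) \lor D \lor A))   (double negation)
≡ \lnot A \lor (((\lnot D \land \lnot A) \lor \lnot D \lor \lnot A) \land ((D \land A) \lor D \lor A))   (double negation)
≡ \lnot A \lor (\lnot D \land \lnot A \land D \land A) \lor (\lnot D \land \lnot A \land D) \lor (\lnot D \land \lnot A \land A) \lor (\lnot D \land D \land A) \lor (\lnot D \land D) \lor (\lnot D \land A) \lor (\lnot A \land D \land A) \lor (\lnot A \land D) \lor (\lnot A \land A)   (distribute \land over \lor)
≡ \lnot A \lor (\lnot D \land A)   (simplify)

\lnot A \lor (\lnot D \land A)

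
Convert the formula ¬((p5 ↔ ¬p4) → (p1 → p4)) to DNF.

¬p4 ∧ p5 ∧ p1

¬((p5 ↔ ¬p4) → (p1 → p4))
≡ ¬(¬(p5 ↔ ¬p4) ∨ (p1 → p4))   — eliminate →
≡ ¬(¬((p5 → ¬p4) ∧ (¬p4 → p5)) ∨ (p1 → p4))   — eliminate ↔
≡ ¬(¬((¬p5 ∨ ¬p4) ∧ (¬p4 → p5)) ∨ (p1 → p4))   — eliminate →
≡ ¬(¬((¬p5 ∨ ¬p4) ∧ (¬¬p4 ∨ p5)) ∨ (p1 → p4))   — eliminate →
≡ ¬(¬((¬p5 ∨ ¬p4) ∧ (¬¬p4 ∨ p5)) ∨ ¬p1 ∨ p4)   — eliminate →
≡ ¬¬((¬p5 ∨ ¬p4) ∧ (¬¬p4 ∨ p5)) ∧ ¬¬p1 ∧ ¬p4   — De Morgan
≡ (¬p5 ∨ ¬p4) ∧ (¬¬p4 ∨ p5) ∧ ¬¬p1 ∧ ¬p4   — double negation
≡ (¬p5 ∨ ¬p4) ∧ (p4 ∨ p5) ∧ ¬¬p1 ∧ ¬p4   — double negation
≡ (¬p5 ∨ ¬p4) ∧ (p4 ∨ p5) ∧ p1 ∧ ¬p4   — double negation
≡ (¬p5 ∧ p4 ∧ p1 ∧ ¬p4) ∨ (¬p5 ∧ p5 ∧ p1 ∧ ¬p4) ∨ (¬p4 ∧ p4 ∧ p1 ∧ ¬p4) ∨ (¬p4 ∧ p5 ∧ p1 ∧ ¬p4)   — distribute ∧ over ∨
≡ ¬p4 ∧ p5 ∧ p1   — simplify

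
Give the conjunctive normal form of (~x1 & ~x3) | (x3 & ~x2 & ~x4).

(~x1 & ~x3) | (x3 & ~x2 & ~x4)
≡ (~x1 | x3) & (~x1 | ~x2) & (~x1 | ~x4) & (~x3 | x3) & (~x3 | ~x2) & (~x3 | ~x4)   [distribute | over &]
≡ (~x1 | x3) & (~x1 | ~x2) & (~x1 | ~x4) & (~x3 | ~x2) & (~x3 | ~x4)   [simplify]

(~x1 | x3) & (~x1 | ~x2) & (~x1 | ~x4) & (~x3 | ~x2) & (~x3 | ~x4)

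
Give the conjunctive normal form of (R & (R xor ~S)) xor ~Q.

(R & (R xor ~S)) xor ~Q
≡ ((R & (R xor ~S)) | ~Q) & ~(R & (R xor ~S) & ~Q)
≡ ((R & (R | ~S) & ~(R & ~S)) | ~Q) & ~(R & (R xor ~S) & ~Q)
≡ ((R & (R | ~S) & ~(R & ~S)) | ~Q) & ~(R & (R | ~S) & ~(R & ~S) & ~Q)
≡ ((R & (R | ~S) & (~R | ~~S)) | ~Q) & ~(R & (R | ~S) & ~(R & ~S) & ~Q)
≡ ((R & (R | ~S) & (~R | S)) | ~Q) & ~(R & (R | ~S) & ~(R & ~S) & ~Q)
≡ ((R & (R | ~S) & (~R | S)) | ~Q) & (~R | ~(R | ~S) | ~~(R & ~S) | ~~Q)
≡ ((R & (R | ~S) & (~R | S)) | ~Q) & (~R | (~R & ~~S) | ~~(R & ~S) | ~~Q)
≡ ((R & (R | ~S) & (~R | S)) | ~Q) & (~R | (~R & S) | ~~(R & ~S) | ~~Q)
≡ ((R & (R | ~S) & (~R | S)) | ~Q) & (~R | (~R & S) | (R & ~S) | ~~Q)
≡ ((R & (R | ~S) & (~R | S)) | ~Q) & (~R | (~R & S) | (R & ~S) | Q)
≡ (R | ~Q) & (R | ~S | ~Q) & (~R | S | ~Q) & (~R | ~R | R | Q) & (~R | ~R | ~S | Q) & (~R | S | R | Q) & (~R | S | ~S | Q)
≡ (R | ~Q) & (~R | S | ~Q) & (~R | ~S | Q)

(R | ~Q) & (~R | S | ~Q) & (~R | ~S | Q)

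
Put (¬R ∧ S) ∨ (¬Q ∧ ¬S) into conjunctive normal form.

(¬R ∧ S) ∨ (¬Q ∧ ¬S)
≡ (¬R ∨ ¬Q) ∧ (¬R ∨ ¬S) ∧ (S ∨ ¬Q) ∧ (S ∨ ¬S)   [distribute ∨ over ∧]
≡ (¬R ∨ ¬Q) ∧ (¬R ∨ ¬S) ∧ (S ∨ ¬Q)   [simplify]

(¬R ∨ ¬Q) ∧ (¬R ∨ ¬S) ∧ (S ∨ ¬Q)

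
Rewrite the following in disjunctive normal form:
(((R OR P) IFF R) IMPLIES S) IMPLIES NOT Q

(NOT R AND NOT P AND NOT S) OR (R AND NOT S) OR NOT Q

(((R OR P) IFF R) IMPLIES S) IMPLIES NOT Q
= NOT (((R OR P) IFF R) IMPLIES S) OR NOT Q   (eliminate IMPLIES)
= NOT (NOT ((R OR P) IFF R) OR S) OR NOT Q   (eliminate IMPLIES)
= NOT (NOT (((R OR P) IMPLIES R) AND (R IMPLIES (R OR P))) OR S) OR NOT Q   (eliminate IFF)
= NOT (NOT ((NOT (R OR P) OR R) AND (R IMPLIES (R OR P))) OR S) OR NOT Q   (eliminate IMPLIES)
= NOT (NOT ((NOT (R OR P) OR R) AND (NOT R OR R OR P)) OR S) OR NOT Q   (eliminate IMPLIES)
= (NOT NOT ((NOT (R OR P) OR R) AND (NOT R OR R OR P)) AND NOT S) OR NOT Q   (De Morgan)
= ((NOT (R OR P) OR R) AND (NOT R OR R OR P) AND NOT S) OR NOT Q   (double negation)
= (((NOT R AND NOT P) OR R) AND (NOT R OR R OR P) AND NOT S) OR NOT Q   (De Morgan)
= (NOT R AND NOT P AND NOT R AND NOT S) OR (NOT R AND NOT P AND R AND NOT S) OR (NOT R AND NOT P AND P AND NOT S) OR (R AND NOT R AND NOT S) OR (R AND R AND NOT S) OR (R AND P AND NOT S) OR NOT Q   (distribute AND over OR)
= (NOT R AND NOT P AND NOT S) OR (R AND NOT S) OR NOT Q   (simplify)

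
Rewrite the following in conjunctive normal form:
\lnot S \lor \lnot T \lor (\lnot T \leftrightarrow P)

\lnot S \lor \lnot T \lor \lnot P

\lnot S \lor \lnot T \lor (\lnot T \leftrightarrow P)
≡ \lnot S \lor \lnot T \lor ((\lnot T \to P) \land (P \to \lnot T))   — eliminate \leftrightarrow
≡ \lnot S \lor \lnot T \lor ((\lnot \lnot T \lor P) \land (P \to \lnot T))   — eliminate \to
≡ \lnot S \lor \lnot T \lor ((\lnot \lnot T \lor P) \land (\lnot P \lor \lnot T))   — eliminate \to
≡ \lnot S \lor \lnot T \lor ((T \lor P) \land (\lnot P \lor \lnot T))   — double negation
≡ (\lnot S \lor \lnot T \lor T \lor P) \land (\lnot S \lor \lnot T \lor \lnot P \lor \lnot T)   — distribute \lor over \land
≡ \lnot S \lor \lnot T \lor \lnot P   — simplify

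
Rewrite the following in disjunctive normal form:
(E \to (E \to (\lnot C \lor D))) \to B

(E \to (E \to (\lnot C \lor D))) \to B
≡ \lnot (E \to (E \to (\lnot C \lor D))) \lor B   (eliminate \to)
≡ \lnot (\lnot E \lor (E \to (\lnot C \lor D))) \lor B   (eliminate \to)
≡ \lnot (\lnot E \lor \lnot E \lor \lnot C \lor D) \lor B   (eliminate \to)
≡ (\lnot \lnot E \land \lnot \lnot E \land \lnot \lnot C \land \lnot D) \lor B   (De Morgan)
≡ (E \land \lnot \lnot E \land \lnot \lnot C \land \lnot D) \lor B   (double negation)
≡ (E \land E \land \lnot \lnot C \land \lnot D) \lor B   (double negation)
≡ (E \land E \land C \land \lnot D) \lor B   (double negation)
≡ (E \land C \land \lnot D) \lor B   (simplify)

(E \land C \land \lnot D) \lor B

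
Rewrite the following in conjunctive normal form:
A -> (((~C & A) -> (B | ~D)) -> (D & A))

A -> (((~C & A) -> (B | ~D)) -> (D & A))
⇔ ~A | (((~C & A) -> (B | ~D)) -> (D & A))   — eliminate ->
⇔ ~A | ~((~C & A) -> (B | ~D)) | (D & A)   — eliminate ->
⇔ ~A | ~(~(~C & A) | B | ~D) | (D & A)   — eliminate ->
⇔ ~A | (~~(~C & A) & ~B & ~~D) | (D & A)   — De Morgan
⇔ ~A | (~C & A & ~B & ~~D) | (D & A)   — double negation
⇔ ~A | (~C & A & ~B & D) | (D & A)   — double negation
⇔ (~A | ~C | D) & (~A | ~C | A) & (~A | A | D) & (~A | A | A) & (~A | ~B | D) & (~A | ~B | A) & (~A | D | D) & (~A | D | A)   — distribute | over &
⇔ ~A | D   — simplify

~A | D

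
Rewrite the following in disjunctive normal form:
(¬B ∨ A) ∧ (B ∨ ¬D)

(¬B ∨ A) ∧ (B ∨ ¬D)
⇔ (¬B ∧ B) ∨ (¬B ∧ ¬D) ∨ (A ∧ B) ∨ (A ∧ ¬D)   [distribute ∧ over ∨]
⇔ (¬B ∧ ¬D) ∨ (A ∧ B) ∨ (A ∧ ¬D)   [simplify]

(¬B ∧ ¬D) ∨ (A ∧ B) ∨ (A ∧ ¬D)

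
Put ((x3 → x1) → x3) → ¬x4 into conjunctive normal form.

¬x3 ∨ ¬x4

((x3 → x1) → x3) → ¬x4
= ¬((x3 → x1) → x3) ∨ ¬x4   [eliminate →]
= ¬(¬(x3 → x1) ∨ x3) ∨ ¬x4   [eliminate →]
= ¬(¬(¬x3 ∨ x1) ∨ x3) ∨ ¬x4   [eliminate →]
= (¬¬(¬x3 ∨ x1) ∧ ¬x3) ∨ ¬x4   [De Morgan]
= ((¬x3 ∨ x1) ∧ ¬x3) ∨ ¬x4   [double negation]
= (¬x3 ∨ x1 ∨ ¬x4) ∧ (¬x3 ∨ ¬x4)   [distribute ∨ over ∧]
= ¬x3 ∨ ¬x4   [simplify]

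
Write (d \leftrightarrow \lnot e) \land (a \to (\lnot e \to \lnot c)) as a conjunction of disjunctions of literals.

(\lnot d \lor \lnot e) \land (e \lor d) \land (\lnot a \lor e \lor \lnot c)

(d \leftrightarrow \lnot e) \land (a \to (\lnot e \to \lnot c))
≡ (d \to \lnot e) \land (\lnot e \to d) \land (a \to (\lnot e \to \lnot c))   [eliminate \leftrightarrow]
≡ (\lnot d \lor \lnot e) \land (\lnot e \to d) \land (a \to (\lnot e \to \lnot c))   [eliminate \to]
≡ (\lnot d \lor \lnot e) \land (\lnot \lnot e \lor d) \land (a \to (\lnot e \to \lnot c))   [eliminate \to]
≡ (\lnot d \lor \lnot e) \land (\lnot \lnot e \lor d) \land (\lnot a \lor (\lnot e \to \lnot c))   [eliminate \to]
≡ (\lnot d \lor \lnot e) \land (\lnot \lnot e \lor d) \land (\lnot a \lor \lnot \lnot e \lor \lnot c)   [eliminate \to]
≡ (\lnot d \lor \lnot e) \land (e \lor d) \land (\lnot a \lor \lnot \lnot e \lor \lnot c)   [double negation]
≡ (\lnot d \lor \lnot e) \land (e \lor d) \land (\lnot a \lor e \lor \lnot c)   [double negation]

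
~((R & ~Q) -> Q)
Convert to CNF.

R & ~Q

~((R & ~Q) -> Q)
= ~(~(R & ~Q) | Q)   — eliminate ->
= ~~(R & ~Q) & ~Q   — De Morgan
= R & ~Q & ~Q   — double negation
= R & ~Q   — simplify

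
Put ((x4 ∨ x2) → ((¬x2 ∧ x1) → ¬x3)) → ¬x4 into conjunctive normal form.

(¬x2 ∨ ¬x4) ∧ (x1 ∨ ¬x4) ∧ (x3 ∨ ¬x4)

((x4 ∨ x2) → ((¬x2 ∧ x1) → ¬x3)) → ¬x4
= ¬((x4 ∨ x2) → ((¬x2 ∧ x1) → ¬x3)) ∨ ¬x4
= ¬(¬(x4 ∨ x2) ∨ ((¬x2 ∧ x1) → ¬x3)) ∨ ¬x4
= ¬(¬(x4 ∨ x2) ∨ ¬(¬x2 ∧ x1) ∨ ¬x3) ∨ ¬x4
= (¬¬(x4 ∨ x2) ∧ ¬¬(¬x2 ∧ x1) ∧ ¬¬x3) ∨ ¬x4
= ((x4 ∨ x2) ∧ ¬¬(¬x2 ∧ x1) ∧ ¬¬x3) ∨ ¬x4
= ((x4 ∨ x2) ∧ ¬x2 ∧ x1 ∧ ¬¬x3) ∨ ¬x4
= ((x4 ∨ x2) ∧ ¬x2 ∧ x1 ∧ x3) ∨ ¬x4
= (x4 ∨ x2 ∨ ¬x4) ∧ (¬x2 ∨ ¬x4) ∧ (x1 ∨ ¬x4) ∧ (x3 ∨ ¬x4)
= (¬x2 ∨ ¬x4) ∧ (x1 ∨ ¬x4) ∧ (x3 ∨ ¬x4)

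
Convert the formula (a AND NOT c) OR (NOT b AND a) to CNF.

a AND (NOT c OR NOT b)

(a AND NOT c) OR (NOT b AND a)
= (a OR NOT b) AND (a OR a) AND (NOT c OR NOT b) AND (NOT c OR a)   [distribute OR over AND]
= a AND (NOT c OR NOT b)   [simplify]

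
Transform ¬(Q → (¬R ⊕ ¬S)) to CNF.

¬(Q → (¬R ⊕ ¬S))
≡ ¬(¬Q ∨ (¬R ⊕ ¬S))   [eliminate →]
≡ ¬(¬Q ∨ ((¬R ∨ ¬S) ∧ ¬(¬R ∧ ¬S)))   [expand ⊕]
≡ ¬¬Q ∧ ¬((¬R ∨ ¬S) ∧ ¬(¬R ∧ ¬S))   [De Morgan]
≡ Q ∧ ¬((¬R ∨ ¬S) ∧ ¬(¬R ∧ ¬S))   [double negation]
≡ Q ∧ (¬(¬R ∨ ¬S) ∨ ¬¬(¬R ∧ ¬S))   [De Morgan]
≡ Q ∧ ((¬¬R ∧ ¬¬S) ∨ ¬¬(¬R ∧ ¬S))   [De Morgan]
≡ Q ∧ ((R ∧ ¬¬S) ∨ ¬¬(¬R ∧ ¬S))   [double negation]
≡ Q ∧ ((R ∧ S) ∨ ¬¬(¬R ∧ ¬S))   [double negation]
≡ Q ∧ ((R ∧ S) ∨ (¬R ∧ ¬S))   [double negation]
≡ Q ∧ (R ∨ ¬R) ∧ (R ∨ ¬S) ∧ (S ∨ ¬R) ∧ (S ∨ ¬S)   [distribute ∨ over ∧]
≡ Q ∧ (R ∨ ¬S) ∧ (S ∨ ¬R)   [simplify]

Q ∧ (R ∨ ¬S) ∧ (S ∨ ¬R)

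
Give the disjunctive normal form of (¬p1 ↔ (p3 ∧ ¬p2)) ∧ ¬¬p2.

(¬p1 ↔ (p3 ∧ ¬p2)) ∧ ¬¬p2
⇔ (¬p1 → (p3 ∧ ¬p2)) ∧ ((p3 ∧ ¬p2) → ¬p1) ∧ ¬¬p2   (eliminate ↔)
⇔ (¬¬p1 ∨ (p3 ∧ ¬p2)) ∧ ((p3 ∧ ¬p2) → ¬p1) ∧ ¬¬p2   (eliminate →)
⇔ (¬¬p1 ∨ (p3 ∧ ¬p2)) ∧ (¬(p3 ∧ ¬p2) ∨ ¬p1) ∧ ¬¬p2   (eliminate →)
⇔ (p1 ∨ (p3 ∧ ¬p2)) ∧ (¬(p3 ∧ ¬p2) ∨ ¬p1) ∧ ¬¬p2   (double negation)
⇔ (p1 ∨ (p3 ∧ ¬p2)) ∧ (¬p3 ∨ ¬¬p2 ∨ ¬p1) ∧ ¬¬p2   (De Morgan)
⇔ (p1 ∨ (p3 ∧ ¬p2)) ∧ (¬p3 ∨ p2 ∨ ¬p1) ∧ ¬¬p2   (double negation)
⇔ (p1 ∨ (p3 ∧ ¬p2)) ∧ (¬p3 ∨ p2 ∨ ¬p1) ∧ p2   (double negation)
⇔ (p1 ∧ ¬p3 ∧ p2) ∨ (p1 ∧ p2 ∧ p2) ∨ (p1 ∧ ¬p1 ∧ p2) ∨ (p3 ∧ ¬p2 ∧ ¬p3 ∧ p2) ∨ (p3 ∧ ¬p2 ∧ p2 ∧ p2) ∨ (p3 ∧ ¬p2 ∧ ¬p1 ∧ p2)   (distribute ∧ over ∨)
⇔ p1 ∧ p2   (simplify)

p1 ∧ p2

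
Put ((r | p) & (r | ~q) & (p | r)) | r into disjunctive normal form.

r | (p & ~q)

((r | p) & (r | ~q) & (p | r)) | r
≡ (r & r & p) | (r & r & r) | (r & ~q & p) | (r & ~q & r) | (p & r & p) | (p & r & r) | (p & ~q & p) | (p & ~q & r) | r   [distribute & over |]
≡ r | (p & ~q)   [simplify]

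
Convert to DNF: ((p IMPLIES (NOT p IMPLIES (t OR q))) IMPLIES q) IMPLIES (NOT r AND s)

(NOT p AND NOT q) OR (p AND NOT q) OR (t AND NOT q) OR (NOT r AND s)

((p IMPLIES (NOT p IMPLIES (t OR q))) IMPLIES q) IMPLIES (NOT r AND s)
⇔ NOT ((p IMPLIES (NOT p IMPLIES (t OR q))) IMPLIES q) OR (NOT r AND s)   [eliminate IMPLIES]
⇔ NOT (NOT (p IMPLIES (NOT p IMPLIES (t OR q))) OR q) OR (NOT r AND s)   [eliminate IMPLIES]
⇔ NOT (NOT (NOT p OR (NOT p IMPLIES (t OR q))) OR q) OR (NOT r AND s)   [eliminate IMPLIES]
⇔ NOT (NOT (NOT p OR NOT NOT p OR t OR q) OR q) OR (NOT r AND s)   [eliminate IMPLIES]
⇔ (NOT NOT (NOT p OR NOT NOT p OR t OR q) AND NOT q) OR (NOT r AND s)   [De Morgan]
⇔ ((NOT p OR NOT NOT p OR t OR q) AND NOT q) OR (NOT r AND s)   [double negation]
⇔ ((NOT p OR p OR t OR q) AND NOT q) OR (NOT r AND s)   [double negation]
⇔ (NOT p AND NOT q) OR (p AND NOT q) OR (t AND NOT q) OR (q AND NOT q) OR (NOT r AND s)   [distribute AND over OR]
⇔ (NOT p AND NOT q) OR (p AND NOT q) OR (t AND NOT q) OR (NOT r AND s)   [simplify]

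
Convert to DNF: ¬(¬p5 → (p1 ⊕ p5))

¬p5 ∧ ¬p1

¬(¬p5 → (p1 ⊕ p5))
⇔ ¬(¬¬p5 ∨ (p1 ⊕ p5))   — eliminate →
⇔ ¬(¬¬p5 ∨ (p1 ∧ ¬p5) ∨ (¬p1 ∧ p5))   — expand ⊕
⇔ ¬¬¬p5 ∧ ¬(p1 ∧ ¬p5) ∧ ¬(¬p1 ∧ p5)   — De Morgan
⇔ ¬p5 ∧ ¬(p1 ∧ ¬p5) ∧ ¬(¬p1 ∧ p5)   — double negation
⇔ ¬p5 ∧ (¬p1 ∨ ¬¬p5) ∧ ¬(¬p1 ∧ p5)   — De Morgan
⇔ ¬p5 ∧ (¬p1 ∨ p5) ∧ ¬(¬p1 ∧ p5)   — double negation
⇔ ¬p5 ∧ (¬p1 ∨ p5) ∧ (¬¬p1 ∨ ¬p5)   — De Morgan
⇔ ¬p5 ∧ (¬p1 ∨ p5) ∧ (p1 ∨ ¬p5)   — double negation
⇔ (¬p5 ∧ ¬p1 ∧ p1) ∨ (¬p5 ∧ ¬p1 ∧ ¬p5) ∨ (¬p5 ∧ p5 ∧ p1) ∨ (¬p5 ∧ p5 ∧ ¬p5)   — distribute ∧ over ∨
⇔ ¬p5 ∧ ¬p1   — simplify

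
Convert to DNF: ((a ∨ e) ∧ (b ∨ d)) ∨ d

((a ∨ e) ∧ (b ∨ d)) ∨ d
= (a ∧ b) ∨ (a ∧ d) ∨ (e ∧ b) ∨ (e ∧ d) ∨ d   [distribute ∧ over ∨]
= (a ∧ b) ∨ (e ∧ b) ∨ d   [simplify]

(a ∧ b) ∨ (e ∧ b) ∨ d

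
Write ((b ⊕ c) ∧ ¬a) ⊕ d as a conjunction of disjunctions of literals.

(b ∨ c ∨ d) ∧ (¬b ∨ ¬c ∨ d) ∧ (¬a ∨ d) ∧ (¬b ∨ c ∨ a ∨ ¬d) ∧ (¬c ∨ b ∨ a ∨ ¬d)

((b ⊕ c) ∧ ¬a) ⊕ d
≡ (((b ⊕ c) ∧ ¬a) ∨ d) ∧ ¬((b ⊕ c) ∧ ¬a ∧ d)   — expand ⊕
≡ (((b ∨ c) ∧ ¬(b ∧ c) ∧ ¬a) ∨ d) ∧ ¬((b ⊕ c) ∧ ¬a ∧ d)   — expand ⊕
≡ (((b ∨ c) ∧ ¬(b ∧ c) ∧ ¬a) ∨ d) ∧ ¬((b ∨ c) ∧ ¬(b ∧ c) ∧ ¬a ∧ d)   — expand ⊕
≡ (((b ∨ c) ∧ (¬b ∨ ¬c) ∧ ¬a) ∨ d) ∧ ¬((b ∨ c) ∧ ¬(b ∧ c) ∧ ¬a ∧ d)   — De Morgan
≡ (((b ∨ c) ∧ (¬b ∨ ¬c) ∧ ¬a) ∨ d) ∧ (¬(b ∨ c) ∨ ¬¬(b ∧ c) ∨ ¬¬a ∨ ¬d)   — De Morgan
≡ (((b ∨ c) ∧ (¬b ∨ ¬c) ∧ ¬a) ∨ d) ∧ ((¬b ∧ ¬c) ∨ ¬¬(b ∧ c) ∨ ¬¬a ∨ ¬d)   — De Morgan
≡ (((b ∨ c) ∧ (¬b ∨ ¬c) ∧ ¬a) ∨ d) ∧ ((¬b ∧ ¬c) ∨ (b ∧ c) ∨ ¬¬a ∨ ¬d)   — double negation
≡ (((b ∨ c) ∧ (¬b ∨ ¬c) ∧ ¬a) ∨ d) ∧ ((¬b ∧ ¬c) ∨ (b ∧ c) ∨ a ∨ ¬d)   — double negation
≡ (b ∨ c ∨ d) ∧ (¬b ∨ ¬c ∨ d) ∧ (¬a ∨ d) ∧ (¬b ∨ b ∨ a ∨ ¬d) ∧ (¬b ∨ c ∨ a ∨ ¬d) ∧ (¬c ∨ b ∨ a ∨ ¬d) ∧ (¬c ∨ c ∨ a ∨ ¬d)   — distribute ∨ over ∧
≡ (b ∨ c ∨ d) ∧ (¬b ∨ ¬c ∨ d) ∧ (¬a ∨ d) ∧ (¬b ∨ c ∨ a ∨ ¬d) ∧ (¬c ∨ b ∨ a ∨ ¬d)   — simplify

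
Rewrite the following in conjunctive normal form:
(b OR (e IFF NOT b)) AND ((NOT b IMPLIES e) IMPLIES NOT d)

(b OR (e IFF NOT b)) AND ((NOT b IMPLIES e) IMPLIES NOT d)
⇔ (b OR ((e IMPLIES NOT b) AND (NOT b IMPLIES e))) AND ((NOT b IMPLIES e) IMPLIES NOT d)
⇔ (b OR ((NOT e OR NOT b) AND (NOT b IMPLIES e))) AND ((NOT b IMPLIES e) IMPLIES NOT d)
⇔ (b OR ((NOT e OR NOT b) AND (NOT NOT b OR e))) AND ((NOT b IMPLIES e) IMPLIES NOT d)
⇔ (b OR ((NOT e OR NOT b) AND (NOT NOT b OR e))) AND (NOT (NOT b IMPLIES e) OR NOT d)
⇔ (b OR ((NOT e OR NOT b) AND (NOT NOT b OR e))) AND (NOT (NOT NOT b OR e) OR NOT d)
⇔ (b OR ((NOT e OR NOT b) AND (b OR e))) AND (NOT (NOT NOT b OR e) OR NOT d)
⇔ (b OR ((NOT e OR NOT b) AND (b OR e))) AND ((NOT NOT NOT b AND NOT e) OR NOT d)
⇔ (b OR ((NOT e OR NOT b) AND (b OR e))) AND ((NOT b AND NOT e) OR NOT d)
⇔ (b OR NOT e OR NOT b) AND (b OR b OR e) AND (NOT b OR NOT d) AND (NOT e OR NOT d)
⇔ (b OR e) AND (NOT b OR NOT d) AND (NOT e OR NOT d)

(b OR e) AND (NOT b OR NOT d) AND (NOT e OR NOT d)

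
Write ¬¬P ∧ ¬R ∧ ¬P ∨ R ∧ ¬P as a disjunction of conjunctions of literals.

¬¬P ∧ ¬R ∧ ¬P ∨ R ∧ ¬P
⇔ P ∧ ¬R ∧ ¬P ∨ R ∧ ¬P   [double negation]
⇔ R ∧ ¬P   [simplify]

R ∧ ¬P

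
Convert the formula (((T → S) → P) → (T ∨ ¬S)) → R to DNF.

(P ∧ ¬T ∧ S) ∨ R

(((T → S) → P) → (T ∨ ¬S)) → R
= ¬(((T → S) → P) → (T ∨ ¬S)) ∨ R   — eliminate →
= ¬(¬((T → S) → P) ∨ T ∨ ¬S) ∨ R   — eliminate →
= ¬(¬(¬(T → S) ∨ P) ∨ T ∨ ¬S) ∨ R   — eliminate →
= ¬(¬(¬(¬T ∨ S) ∨ P) ∨ T ∨ ¬S) ∨ R   — eliminate →
= (¬¬(¬(¬T ∨ S) ∨ P) ∧ ¬T ∧ ¬¬S) ∨ R   — De Morgan
= ((¬(¬T ∨ S) ∨ P) ∧ ¬T ∧ ¬¬S) ∨ R   — double negation
= (((¬¬T ∧ ¬S) ∨ P) ∧ ¬T ∧ ¬¬S) ∨ R   — De Morgan
= (((T ∧ ¬S) ∨ P) ∧ ¬T ∧ ¬¬S) ∨ R   — double negation
= (((T ∧ ¬S) ∨ P) ∧ ¬T ∧ S) ∨ R   — double negation
= (T ∧ ¬S ∧ ¬T ∧ S) ∨ (P ∧ ¬T ∧ S) ∨ R   — distribute ∧ over ∨
= (P ∧ ¬T ∧ S) ∨ R   — simplify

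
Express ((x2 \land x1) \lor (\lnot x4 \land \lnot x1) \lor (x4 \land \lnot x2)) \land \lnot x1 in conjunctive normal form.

((x2 \land x1) \lor (\lnot x4 \land \lnot x1) \lor (x4 \land \lnot x2)) \land \lnot x1
= (x2 \lor \lnot x4 \lor x4) \land (x2 \lor \lnot x4 \lor \lnot x2) \land (x2 \lor \lnot x1 \lor x4) \land (x2 \lor \lnot x1 \lor \lnot x2) \land (x1 \lor \lnot x4 \lor x4) \land (x1 \lor \lnot x4 \lor \lnot x2) \land (x1 \lor \lnot x1 \lor x4) \land (x1 \lor \lnot x1 \lor \lnot x2) \land \lnot x1   (distribute \lor over \land)
= (x1 \lor \lnot x4 \lor \lnot x2) \land \lnot x1   (simplify)

(x1 \lor \lnot x4 \lor \lnot x2) \land \lnot x1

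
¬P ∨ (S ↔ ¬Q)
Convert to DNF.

¬P ∨ (S ↔ ¬Q)
≡ ¬P ∨ ((S → ¬Q) ∧ (¬Q → S))   — eliminate ↔
≡ ¬P ∨ ((¬S ∨ ¬Q) ∧ (¬Q → S))   — eliminate →
≡ ¬P ∨ ((¬S ∨ ¬Q) ∧ (¬¬Q ∨ S))   — eliminate →
≡ ¬P ∨ ((¬S ∨ ¬Q) ∧ (Q ∨ S))   — double negation
≡ ¬P ∨ (¬S ∧ Q) ∨ (¬S ∧ S) ∨ (¬Q ∧ Q) ∨ (¬Q ∧ S)   — distribute ∧ over ∨
≡ ¬P ∨ (¬S ∧ Q) ∨ (¬Q ∧ S)   — simplify

¬P ∨ (¬S ∧ Q) ∨ (¬Q ∧ S)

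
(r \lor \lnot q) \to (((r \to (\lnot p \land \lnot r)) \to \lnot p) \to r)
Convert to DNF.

(r \lor \lnot q) \to (((r \to (\lnot p \land \lnot r)) \to \lnot p) \to r)
⇔ \lnot (r \lor \lnot q) \lor (((r \to (\lnot p \land \lnot r)) \to \lnot p) \to r)   [eliminate \to]
⇔ \lnot (r \lor \lnot q) \lor \lnot ((r \to (\lnot p \land \lnot r)) \to \lnot p) \lor r   [eliminate \to]
⇔ \lnot (r \lor \lnot q) \lor \lnot (\lnot (r \to (\lnot p \land \lnot r)) \lor \lnot p) \lor r   [eliminate \to]
⇔ \lnot (r \lor \lnot q) \lor \lnot (\lnot (\lnot r \lor (\lnot p \land \lnot r)) \lor \lnot p) \lor r   [eliminate \to]
⇔ (\lnot r \land \lnot \lnot q) \lor \lnot (\lnot (\lnot r \lor (\lnot p \land \lnot r)) \lor \lnot p) \lor r   [De Morgan]
⇔ (\lnot r \land q) \lor \lnot (\lnot (\lnot r \lor (\lnot p \land \lnot r)) \lor \lnot p) \lor r   [double negation]
⇔ (\lnot r \land q) \lor (\lnot \lnot (\lnot r \lor (\lnot p \land \lnot r)) \land \lnot \lnot p) \lor r   [De Morgan]
⇔ (\lnot r \land q) \lor ((\lnot r \lor (\lnot p \land \lnot r)) \land \lnot \lnot p) \lor r   [double negation]
⇔ (\lnot r \land q) \lor ((\lnot r \lor (\lnot p \land \lnot r)) \land p) \lor r   [double negation]
⇔ (\lnot r \land q) \lor (\lnot r \land p) \lor (\lnot p \land \lnot r \land p) \lor r   [distribute \land over \lor]
⇔ (\lnot r \land q) \lor (\lnot r \land p) \lor r   [simplify]

(\lnot r \land q) \lor (\lnot r \land p) \lor r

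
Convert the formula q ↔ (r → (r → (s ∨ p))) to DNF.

(¬q ∧ r ∧ ¬s ∧ ¬p) ∨ (¬r ∧ q) ∨ (s ∧ q) ∨ (p ∧ q)

q ↔ (r → (r → (s ∨ p)))
≡ (q → (r → (r → (s ∨ p)))) ∧ ((r → (r → (s ∨ p))) → q)   [eliminate ↔]
≡ (¬q ∨ (r → (r → (s ∨ p)))) ∧ ((r → (r → (s ∨ p))) → q)   [eliminate →]
≡ (¬q ∨ ¬r ∨ (r → (s ∨ p))) ∧ ((r → (r → (s ∨ p))) → q)   [eliminate →]
≡ (¬q ∨ ¬r ∨ ¬r ∨ s ∨ p) ∧ ((r → (r → (s ∨ p))) → q)   [eliminate →]
≡ (¬q ∨ ¬r ∨ ¬r ∨ s ∨ p) ∧ (¬(r → (r → (s ∨ p))) ∨ q)   [eliminate →]
≡ (¬q ∨ ¬r ∨ ¬r ∨ s ∨ p) ∧ (¬(¬r ∨ (r → (s ∨ p))) ∨ q)   [eliminate →]
≡ (¬q ∨ ¬r ∨ ¬r ∨ s ∨ p) ∧ (¬(¬r ∨ ¬r ∨ s ∨ p) ∨ q)   [eliminate →]
≡ (¬q ∨ ¬r ∨ ¬r ∨ s ∨ p) ∧ ((¬¬r ∧ ¬¬r ∧ ¬s ∧ ¬p) ∨ q)   [De Morgan]
≡ (¬q ∨ ¬r ∨ ¬r ∨ s ∨ p) ∧ ((r ∧ ¬¬r ∧ ¬s ∧ ¬p) ∨ q)   [double negation]
≡ (¬q ∨ ¬r ∨ ¬r ∨ s ∨ p) ∧ ((r ∧ r ∧ ¬s ∧ ¬p) ∨ q)   [double negation]
≡ (¬q ∧ r ∧ r ∧ ¬s ∧ ¬p) ∨ (¬q ∧ q) ∨ (¬r ∧ r ∧ r ∧ ¬s ∧ ¬p) ∨ (¬r ∧ q) ∨ (¬r ∧ r ∧ r ∧ ¬s ∧ ¬p) ∨ (¬r ∧ q) ∨ (s ∧ r ∧ r ∧ ¬s ∧ ¬p) ∨ (s ∧ q) ∨ (p ∧ r ∧ r ∧ ¬s ∧ ¬p) ∨ (p ∧ q)   [distribute ∧ over ∨]
≡ (¬q ∧ r ∧ ¬s ∧ ¬p) ∨ (¬r ∧ q) ∨ (s ∧ q) ∨ (p ∧ q)   [simplify]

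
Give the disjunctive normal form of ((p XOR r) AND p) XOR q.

(p AND NOT r AND NOT q) OR (r AND p AND q) OR (NOT p AND q)

((p XOR r) AND p) XOR q
≡ ((p XOR r) AND p AND NOT q) OR (NOT ((p XOR r) AND p) AND q)   [expand XOR]
≡ (((p AND NOT r) OR (NOT p AND r)) AND p AND NOT q) OR (NOT ((p XOR r) AND p) AND q)   [expand XOR]
≡ (((p AND NOT r) OR (NOT p AND r)) AND p AND NOT q) OR (NOT (((p AND NOT r) OR (NOT p AND r)) AND p) AND q)   [expand XOR]
≡ (((p AND NOT r) OR (NOT p AND r)) AND p AND NOT q) OR ((NOT ((p AND NOT r) OR (NOT p AND r)) OR NOT p) AND q)   [De Morgan]
≡ (((p AND NOT r) OR (NOT p AND r)) AND p AND NOT q) OR (((NOT (p AND NOT r) AND NOT (NOT p AND r)) OR NOT p) AND q)   [De Morgan]
≡ (((p AND NOT r) OR (NOT p AND r)) AND p AND NOT q) OR ((((NOT p OR NOT NOT r) AND NOT (NOT p AND r)) OR NOT p) AND q)   [De Morgan]
≡ (((p AND NOT r) OR (NOT p AND r)) AND p AND NOT q) OR ((((NOT p OR r) AND NOT (NOT p AND r)) OR NOT p) AND q)   [double negation]
≡ (((p AND NOT r) OR (NOT p AND r)) AND p AND NOT q) OR ((((NOT p OR r) AND (NOT NOT p OR NOT r)) OR NOT p) AND q)   [De Morgan]
≡ (((p AND NOT r) OR (NOT p AND r)) AND p AND NOT q) OR ((((NOT p OR r) AND (p OR NOT r)) OR NOT p) AND q)   [double negation]
≡ (p AND NOT r AND p AND NOT q) OR (NOT p AND r AND p AND NOT q) OR (NOT p AND p AND q) OR (NOT p AND NOT r AND q) OR (r AND p AND q) OR (r AND NOT r AND q) OR (NOT p AND q)   [distribute AND over OR]
≡ (p AND NOT r AND NOT q) OR (r AND p AND q) OR (NOT p AND q)   [simplify]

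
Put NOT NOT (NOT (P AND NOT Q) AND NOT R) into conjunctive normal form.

(NOT P OR Q) AND NOT R

NOT NOT (NOT (P AND NOT Q) AND NOT R)
≡ NOT (P AND NOT Q) AND NOT R   [double negation]
≡ (NOT P OR NOT NOT Q) AND NOT R   [De Morgan]
≡ (NOT P OR Q) AND NOT R   [double negation]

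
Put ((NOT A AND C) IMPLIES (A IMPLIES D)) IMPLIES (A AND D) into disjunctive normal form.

A AND D

((NOT A AND C) IMPLIES (A IMPLIES D)) IMPLIES (A AND D)
≡ NOT ((NOT A AND C) IMPLIES (A IMPLIES D)) OR (A AND D)
≡ NOT (NOT (NOT A AND C) OR (A IMPLIES D)) OR (A AND D)
≡ NOT (NOT (NOT A AND C) OR NOT A OR D) OR (A AND D)
≡ (NOT NOT (NOT A AND C) AND NOT NOT A AND NOT D) OR (A AND D)
≡ (NOT A AND C AND NOT NOT A AND NOT D) OR (A AND D)
≡ (NOT A AND C AND A AND NOT D) OR (A AND D)
≡ A AND D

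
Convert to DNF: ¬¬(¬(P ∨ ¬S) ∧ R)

¬¬(¬(P ∨ ¬S) ∧ R)
≡ ¬(P ∨ ¬S) ∧ R   [double negation]
≡ ¬P ∧ ¬¬S ∧ R   [De Morgan]
≡ ¬P ∧ S ∧ R   [double negation]

¬P ∧ S ∧ R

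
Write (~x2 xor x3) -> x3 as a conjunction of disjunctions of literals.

(~x2 xor x3) -> x3
≡ ~(~x2 xor x3) | x3   [eliminate ->]
≡ ~((~x2 | x3) & ~(~x2 & x3)) | x3   [expand xor]
≡ ~(~x2 | x3) | ~~(~x2 & x3) | x3   [De Morgan]
≡ (~~x2 & ~x3) | ~~(~x2 & x3) | x3   [De Morgan]
≡ (x2 & ~x3) | ~~(~x2 & x3) | x3   [double negation]
≡ (x2 & ~x3) | (~x2 & x3) | x3   [double negation]
≡ (x2 | ~x2 | x3) & (x2 | x3 | x3) & (~x3 | ~x2 | x3) & (~x3 | x3 | x3)   [distribute | over &]
≡ x2 | x3   [simplify]

x2 | x3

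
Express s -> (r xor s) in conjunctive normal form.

~s | ~r

s -> (r xor s)
= ~s | (r xor s)   — eliminate ->
= ~s | ((r | s) & ~(r & s))   — expand xor
= ~s | ((r | s) & (~r | ~s))   — De Morgan
= (~s | r | s) & (~s | ~r | ~s)   — distribute | over &
= ~s | ~r   — simplify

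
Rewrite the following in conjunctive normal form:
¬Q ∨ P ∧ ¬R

¬Q ∨ P ∧ ¬R
≡ (¬Q ∨ P) ∧ (¬Q ∨ ¬R)   [distribute ∨ over ∧]

(¬Q ∨ P) ∧ (¬Q ∨ ¬R)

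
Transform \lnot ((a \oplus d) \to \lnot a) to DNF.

\lnot ((a \oplus d) \to \lnot a)
= \lnot (\lnot (a \oplus d) \lor \lnot a)   — eliminate \to
= \lnot (\lnot ((a \land \lnot d) \lor (\lnot a \land d)) \lor \lnot a)   — expand \oplus
= \lnot \lnot ((a \land \lnot d) \lor (\lnot a \land d)) \land \lnot \lnot a   — De Morgan
= ((a \land \lnot d) \lor (\lnot a \land d)) \land \lnot \lnot a   — double negation
= ((a \land \lnot d) \lor (\lnot a \land d)) \land a   — double negation
= (a \land \lnot d \land a) \lor (\lnot a \land d \land a)   — distribute \land over \lor
= a \land \lnot d   — simplify

a \land \lnot d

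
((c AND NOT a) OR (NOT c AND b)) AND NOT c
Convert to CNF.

(c OR b) AND (NOT a OR b) AND NOT c

((c AND NOT a) OR (NOT c AND b)) AND NOT c
≡ (c OR NOT c) AND (c OR b) AND (NOT a OR NOT c) AND (NOT a OR b) AND NOT c   (distribute OR over AND)
≡ (c OR b) AND (NOT a OR b) AND NOT c   (simplify)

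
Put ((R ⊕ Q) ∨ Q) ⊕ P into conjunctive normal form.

(R ∨ Q ∨ P) ∧ (¬R ∨ Q ∨ ¬P) ∧ (¬Q ∨ ¬P)

((R ⊕ Q) ∨ Q) ⊕ P
= ((R ⊕ Q) ∨ Q ∨ P) ∧ ¬(((R ⊕ Q) ∨ Q) ∧ P)   — expand ⊕
= (((R ∨ Q) ∧ ¬(R ∧ Q)) ∨ Q ∨ P) ∧ ¬(((R ⊕ Q) ∨ Q) ∧ P)   — expand ⊕
= (((R ∨ Q) ∧ ¬(R ∧ Q)) ∨ Q ∨ P) ∧ ¬((((R ∨ Q) ∧ ¬(R ∧ Q)) ∨ Q) ∧ P)   — expand ⊕
= (((R ∨ Q) ∧ (¬R ∨ ¬Q)) ∨ Q ∨ P) ∧ ¬((((R ∨ Q) ∧ ¬(R ∧ Q)) ∨ Q) ∧ P)   — De Morgan
= (((R ∨ Q) ∧ (¬R ∨ ¬Q)) ∨ Q ∨ P) ∧ (¬(((R ∨ Q) ∧ ¬(R ∧ Q)) ∨ Q) ∨ ¬P)   — De Morgan
= (((R ∨ Q) ∧ (¬R ∨ ¬Q)) ∨ Q ∨ P) ∧ ((¬((R ∨ Q) ∧ ¬(R ∧ Q)) ∧ ¬Q) ∨ ¬P)   — De Morgan
= (((R ∨ Q) ∧ (¬R ∨ ¬Q)) ∨ Q ∨ P) ∧ (((¬(R ∨ Q) ∨ ¬¬(R ∧ Q)) ∧ ¬Q) ∨ ¬P)   — De Morgan
= (((R ∨ Q) ∧ (¬R ∨ ¬Q)) ∨ Q ∨ P) ∧ ((((¬R ∧ ¬Q) ∨ ¬¬(R ∧ Q)) ∧ ¬Q) ∨ ¬P)   — De Morgan
= (((R ∨ Q) ∧ (¬R ∨ ¬Q)) ∨ Q ∨ P) ∧ ((((¬R ∧ ¬Q) ∨ (R ∧ Q)) ∧ ¬Q) ∨ ¬P)   — double negation
= (R ∨ Q ∨ Q ∨ P) ∧ (¬R ∨ ¬Q ∨ Q ∨ P) ∧ (¬R ∨ R ∨ ¬P) ∧ (¬R ∨ Q ∨ ¬P) ∧ (¬Q ∨ R ∨ ¬P) ∧ (¬Q ∨ Q ∨ ¬P) ∧ (¬Q ∨ ¬P)   — distribute ∨ over ∧
= (R ∨ Q ∨ P) ∧ (¬R ∨ Q ∨ ¬P) ∧ (¬Q ∨ ¬P)   — simplify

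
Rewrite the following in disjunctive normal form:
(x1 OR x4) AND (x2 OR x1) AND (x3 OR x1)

(x1 OR x4) AND (x2 OR x1) AND (x3 OR x1)
≡ (x1 AND x2 AND x3) OR (x1 AND x2 AND x1) OR (x1 AND x1 AND x3) OR (x1 AND x1 AND x1) OR (x4 AND x2 AND x3) OR (x4 AND x2 AND x1) OR (x4 AND x1 AND x3) OR (x4 AND x1 AND x1)   [distribute AND over OR]
≡ x1 OR (x4 AND x2 AND x3)   [simplify]

x1 OR (x4 AND x2 AND x3)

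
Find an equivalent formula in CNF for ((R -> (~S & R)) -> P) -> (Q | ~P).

((R -> (~S & R)) -> P) -> (Q | ~P)
≡ ~((R -> (~S & R)) -> P) | Q | ~P   — eliminate ->
≡ ~(~(R -> (~S & R)) | P) | Q | ~P   — eliminate ->
≡ ~(~(~R | (~S & R)) | P) | Q | ~P   — eliminate ->
≡ (~~(~R | (~S & R)) & ~P) | Q | ~P   — De Morgan
≡ ((~R | (~S & R)) & ~P) | Q | ~P   — double negation
≡ (~R | ~S | Q | ~P) & (~R | R | Q | ~P) & (~P | Q | ~P)   — distribute | over &
≡ ~P | Q   — simplify

~P | Q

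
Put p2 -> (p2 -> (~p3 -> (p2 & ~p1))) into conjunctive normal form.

p2 -> (p2 -> (~p3 -> (p2 & ~p1)))
⇔ ~p2 | (p2 -> (~p3 -> (p2 & ~p1)))   [eliminate ->]
⇔ ~p2 | ~p2 | (~p3 -> (p2 & ~p1))   [eliminate ->]
⇔ ~p2 | ~p2 | ~~p3 | (p2 & ~p1)   [eliminate ->]
⇔ ~p2 | ~p2 | p3 | (p2 & ~p1)   [double negation]
⇔ (~p2 | ~p2 | p3 | p2) & (~p2 | ~p2 | p3 | ~p1)   [distribute | over &]
⇔ ~p2 | p3 | ~p1   [simplify]

~p2 | p3 | ~p1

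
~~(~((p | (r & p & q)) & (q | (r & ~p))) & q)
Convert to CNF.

(~p | ~q) & q

~~(~((p | (r & p & q)) & (q | (r & ~p))) & q)
≡ ~((p | (r & p & q)) & (q | (r & ~p))) & q
≡ (~(p | (r & p & q)) | ~(q | (r & ~p))) & q
≡ ((~p & ~(r & p & q)) | ~(q | (r & ~p))) & q
≡ ((~p & (~r | ~p | ~q)) | ~(q | (r & ~p))) & q
≡ ((~p & (~r | ~p | ~q)) | (~q & ~(r & ~p))) & q
≡ ((~p & (~r | ~p | ~q)) | (~q & (~r | ~~p))) & q
≡ ((~p & (~r | ~p | ~q)) | (~q & (~r | p))) & q
≡ (~p | ~q) & (~p | ~r | p) & (~r | ~p | ~q | ~q) & (~r | ~p | ~q | ~r | p) & q
≡ (~p | ~q) & q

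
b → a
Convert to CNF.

b → a
≡ ¬b ∨ a   — eliminate →

¬b ∨ a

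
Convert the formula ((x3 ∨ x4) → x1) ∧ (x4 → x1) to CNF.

((x3 ∨ x4) → x1) ∧ (x4 → x1)
≡ (¬(x3 ∨ x4) ∨ x1) ∧ (x4 → x1)   (eliminate →)
≡ (¬(x3 ∨ x4) ∨ x1) ∧ (¬x4 ∨ x1)   (eliminate →)
≡ ((¬x3 ∧ ¬x4) ∨ x1) ∧ (¬x4 ∨ x1)   (De Morgan)
≡ (¬x3 ∨ x1) ∧ (¬x4 ∨ x1) ∧ (¬x4 ∨ x1)   (distribute ∨ over ∧)
≡ (¬x3 ∨ x1) ∧ (¬x4 ∨ x1)   (simplify)

(¬x3 ∨ x1) ∧ (¬x4 ∨ x1)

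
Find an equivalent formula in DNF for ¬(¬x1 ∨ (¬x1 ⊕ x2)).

¬(¬x1 ∨ (¬x1 ⊕ x2))
≡ ¬(¬x1 ∨ (¬x1 ∧ ¬x2) ∨ (¬¬x1 ∧ x2))   [expand ⊕]
≡ ¬¬x1 ∧ ¬(¬x1 ∧ ¬x2) ∧ ¬(¬¬x1 ∧ x2)   [De Morgan]
≡ x1 ∧ ¬(¬x1 ∧ ¬x2) ∧ ¬(¬¬x1 ∧ x2)   [double negation]
≡ x1 ∧ (¬¬x1 ∨ ¬¬x2) ∧ ¬(¬¬x1 ∧ x2)   [De Morgan]
≡ x1 ∧ (x1 ∨ ¬¬x2) ∧ ¬(¬¬x1 ∧ x2)   [double negation]
≡ x1 ∧ (x1 ∨ x2) ∧ ¬(¬¬x1 ∧ x2)   [double negation]
≡ x1 ∧ (x1 ∨ x2) ∧ (¬¬¬x1 ∨ ¬x2)   [De Morgan]
≡ x1 ∧ (x1 ∨ x2) ∧ (¬x1 ∨ ¬x2)   [double negation]
≡ (x1 ∧ x1 ∧ ¬x1) ∨ (x1 ∧ x1 ∧ ¬x2) ∨ (x1 ∧ x2 ∧ ¬x1) ∨ (x1 ∧ x2 ∧ ¬x2)   [distribute ∧ over ∨]
≡ x1 ∧ ¬x2   [simplify]

x1 ∧ ¬x2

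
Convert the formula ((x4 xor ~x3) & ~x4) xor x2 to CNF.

(x4 | ~x3 | x2) & (~x4 | x2) & (x3 | x4 | ~x2)

((x4 xor ~x3) & ~x4) xor x2
⇔ (((x4 xor ~x3) & ~x4) | x2) & ~((x4 xor ~x3) & ~x4 & x2)   [expand xor]
⇔ (((x4 | ~x3) & ~(x4 & ~x3) & ~x4) | x2) & ~((x4 xor ~x3) & ~x4 & x2)   [expand xor]
⇔ (((x4 | ~x3) & ~(x4 & ~x3) & ~x4) | x2) & ~((x4 | ~x3) & ~(x4 & ~x3) & ~x4 & x2)   [expand xor]
⇔ (((x4 | ~x3) & (~x4 | ~~x3) & ~x4) | x2) & ~((x4 | ~x3) & ~(x4 & ~x3) & ~x4 & x2)   [De Morgan]
⇔ (((x4 | ~x3) & (~x4 | x3) & ~x4) | x2) & ~((x4 | ~x3) & ~(x4 & ~x3) & ~x4 & x2)   [double negation]
⇔ (((x4 | ~x3) & (~x4 | x3) & ~x4) | x2) & (~(x4 | ~x3) | ~~(x4 & ~x3) | ~~x4 | ~x2)   [De Morgan]
⇔ (((x4 | ~x3) & (~x4 | x3) & ~x4) | x2) & ((~x4 & ~~x3) | ~~(x4 & ~x3) | ~~x4 | ~x2)   [De Morgan]
⇔ (((x4 | ~x3) & (~x4 | x3) & ~x4) | x2) & ((~x4 & x3) | ~~(x4 & ~x3) | ~~x4 | ~x2)   [double negation]
⇔ (((x4 | ~x3) & (~x4 | x3) & ~x4) | x2) & ((~x4 & x3) | (x4 & ~x3) | ~~x4 | ~x2)   [double negation]
⇔ (((x4 | ~x3) & (~x4 | x3) & ~x4) | x2) & ((~x4 & x3) | (x4 & ~x3) | x4 | ~x2)   [double negation]
⇔ (x4 | ~x3 | x2) & (~x4 | x3 | x2) & (~x4 | x2) & (~x4 | x4 | x4 | ~x2) & (~x4 | ~x3 | x4 | ~x2) & (x3 | x4 | x4 | ~x2) & (x3 | ~x3 | x4 | ~x2)   [distribute | over &]
⇔ (x4 | ~x3 | x2) & (~x4 | x2) & (x3 | x4 | ~x2)   [simplify]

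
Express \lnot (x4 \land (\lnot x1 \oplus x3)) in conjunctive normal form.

\lnot (x4 \land (\lnot x1 \oplus x3))
= \lnot (x4 \land (\lnot x1 \lor x3) \land \lnot (\lnot x1 \land x3))   — expand \oplus
= \lnot x4 \lor \lnot (\lnot x1 \lor x3) \lor \lnot \lnot (\lnot x1 \land x3)   — De Morgan
= \lnot x4 \lor \lnot \lnot x1 \land \lnot x3 \lor \lnot \lnot (\lnot x1 \land x3)   — De Morgan
= \lnot x4 \lor x1 \land \lnot x3 \lor \lnot \lnot (\lnot x1 \land x3)   — double negation
= \lnot x4 \lor x1 \land \lnot x3 \lor \lnot x1 \land x3   — double negation
= (\lnot x4 \lor x1 \lor \lnot x1) \land (\lnot x4 \lor x1 \lor x3) \land (\lnot x4 \lor \lnot x3 \lor \lnot x1) \land (\lnot x4 \lor \lnot x3 \lor x3)   — distribute \lor over \land
= (\lnot x4 \lor x1 \lor x3) \land (\lnot x4 \lor \lnot x3 \lor \lnot x1)   — simplify

(\lnot x4 \lor x1 \lor x3) \land (\lnot x4 \lor \lnot x3 \lor \lnot x1)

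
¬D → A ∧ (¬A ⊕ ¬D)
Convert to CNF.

¬D → A ∧ (¬A ⊕ ¬D)
≡ ¬¬D ∨ A ∧ (¬A ⊕ ¬D)   [eliminate →]
≡ ¬¬D ∨ A ∧ (¬A ∨ ¬D) ∧ ¬(¬A ∧ ¬D)   [expand ⊕]
≡ D ∨ A ∧ (¬A ∨ ¬D) ∧ ¬(¬A ∧ ¬D)   [double negation]
≡ D ∨ A ∧ (¬A ∨ ¬D) ∧ (¬¬A ∨ ¬¬D)   [De Morgan]
≡ D ∨ A ∧ (¬A ∨ ¬D) ∧ (A ∨ ¬¬D)   [double negation]
≡ D ∨ A ∧ (¬A ∨ ¬D) ∧ (A ∨ D)   [double negation]
≡ (D ∨ A) ∧ (D ∨ ¬A ∨ ¬D) ∧ (D ∨ A ∨ D)   [distribute ∨ over ∧]
≡ D ∨ A   [simplify]

D ∨ A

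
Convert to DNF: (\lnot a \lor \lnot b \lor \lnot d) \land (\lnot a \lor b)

(\lnot a \lor \lnot b \lor \lnot d) \land (\lnot a \lor b)
⇔ (\lnot a \land \lnot a) \lor (\lnot a \land b) \lor (\lnot b \land \lnot a) \lor (\lnot b \land b) \lor (\lnot d \land \lnot a) \lor (\lnot d \land b)   (distribute \land over \lor)
⇔ \lnot a \lor (\lnot d \land b)   (simplify)

\lnot a \lor (\lnot d \land b)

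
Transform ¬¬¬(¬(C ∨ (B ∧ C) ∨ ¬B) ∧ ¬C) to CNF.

¬¬¬(¬(C ∨ (B ∧ C) ∨ ¬B) ∧ ¬C)
≡ ¬(¬(C ∨ (B ∧ C) ∨ ¬B) ∧ ¬C)   — double negation
≡ ¬¬(C ∨ (B ∧ C) ∨ ¬B) ∨ ¬¬C   — De Morgan
≡ C ∨ (B ∧ C) ∨ ¬B ∨ ¬¬C   — double negation
≡ C ∨ (B ∧ C) ∨ ¬B ∨ C   — double negation
≡ (C ∨ B ∨ ¬B ∨ C) ∧ (C ∨ C ∨ ¬B ∨ C)   — distribute ∨ over ∧
≡ C ∨ ¬B   — simplify

C ∨ ¬B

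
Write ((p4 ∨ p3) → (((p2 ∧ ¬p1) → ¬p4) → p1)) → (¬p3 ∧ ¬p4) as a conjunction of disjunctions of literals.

(¬p2 ∨ p1 ∨ ¬p4) ∧ (¬p1 ∨ ¬p3) ∧ (¬p1 ∨ ¬p4)

((p4 ∨ p3) → (((p2 ∧ ¬p1) → ¬p4) → p1)) → (¬p3 ∧ ¬p4)
≡ ¬((p4 ∨ p3) → (((p2 ∧ ¬p1) → ¬p4) → p1)) ∨ (¬p3 ∧ ¬p4)   (eliminate →)
≡ ¬(¬(p4 ∨ p3) ∨ (((p2 ∧ ¬p1) → ¬p4) → p1)) ∨ (¬p3 ∧ ¬p4)   (eliminate →)
≡ ¬(¬(p4 ∨ p3) ∨ ¬((p2 ∧ ¬p1) → ¬p4) ∨ p1) ∨ (¬p3 ∧ ¬p4)   (eliminate →)
≡ ¬(¬(p4 ∨ p3) ∨ ¬(¬(p2 ∧ ¬p1) ∨ ¬p4) ∨ p1) ∨ (¬p3 ∧ ¬p4)   (eliminate →)
≡ (¬¬(p4 ∨ p3) ∧ ¬¬(¬(p2 ∧ ¬p1) ∨ ¬p4) ∧ ¬p1) ∨ (¬p3 ∧ ¬p4)   (De Morgan)
≡ ((p4 ∨ p3) ∧ ¬¬(¬(p2 ∧ ¬p1) ∨ ¬p4) ∧ ¬p1) ∨ (¬p3 ∧ ¬p4)   (double negation)
≡ ((p4 ∨ p3) ∧ (¬(p2 ∧ ¬p1) ∨ ¬p4) ∧ ¬p1) ∨ (¬p3 ∧ ¬p4)   (double negation)
≡ ((p4 ∨ p3) ∧ (¬p2 ∨ ¬¬p1 ∨ ¬p4) ∧ ¬p1) ∨ (¬p3 ∧ ¬p4)   (De Morgan)
≡ ((p4 ∨ p3) ∧ (¬p2 ∨ p1 ∨ ¬p4) ∧ ¬p1) ∨ (¬p3 ∧ ¬p4)   (double negation)
≡ (p4 ∨ p3 ∨ ¬p3) ∧ (p4 ∨ p3 ∨ ¬p4) ∧ (¬p2 ∨ p1 ∨ ¬p4 ∨ ¬p3) ∧ (¬p2 ∨ p1 ∨ ¬p4 ∨ ¬p4) ∧ (¬p1 ∨ ¬p3) ∧ (¬p1 ∨ ¬p4)   (distribute ∨ over ∧)
≡ (¬p2 ∨ p1 ∨ ¬p4) ∧ (¬p1 ∨ ¬p3) ∧ (¬p1 ∨ ¬p4)   (simplify)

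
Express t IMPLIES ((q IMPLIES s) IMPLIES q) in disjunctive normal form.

NOT t OR q

t IMPLIES ((q IMPLIES s) IMPLIES q)
⇔ NOT t OR ((q IMPLIES s) IMPLIES q)   (eliminate IMPLIES)
⇔ NOT t OR NOT (q IMPLIES s) OR q   (eliminate IMPLIES)
⇔ NOT t OR NOT (NOT q OR s) OR q   (eliminate IMPLIES)
⇔ NOT t OR (NOT NOT q AND NOT s) OR q   (De Morgan)
⇔ NOT t OR (q AND NOT s) OR q   (double negation)
⇔ NOT t OR q   (simplify)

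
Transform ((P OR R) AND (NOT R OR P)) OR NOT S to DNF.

((P OR R) AND (NOT R OR P)) OR NOT S
= (P AND NOT R) OR (P AND P) OR (R AND NOT R) OR (R AND P) OR NOT S   [distribute AND over OR]
= P OR NOT S   [simplify]

P OR NOT S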